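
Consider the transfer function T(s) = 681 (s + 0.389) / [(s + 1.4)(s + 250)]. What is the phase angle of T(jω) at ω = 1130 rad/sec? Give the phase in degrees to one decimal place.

∠(j1130 + 0.389) = arctan(1130/0.389) = 89.98°
∠(j1130 + 1.4) = arctan(1130/1.4) = 89.93°
∠(j1130 + 250) = arctan(1130/250) = 77.52°
∠T(j1130) = 89.98° − (89.93° + 77.52°) = -77.47°

-77.5°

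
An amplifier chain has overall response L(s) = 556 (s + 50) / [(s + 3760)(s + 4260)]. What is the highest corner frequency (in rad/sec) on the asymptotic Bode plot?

4260 rad/sec

Break frequencies occur at each pole and zero magnitude: 50 rad/sec, 3760 rad/sec, 4260 rad/sec.
The highest is 4260 rad/sec.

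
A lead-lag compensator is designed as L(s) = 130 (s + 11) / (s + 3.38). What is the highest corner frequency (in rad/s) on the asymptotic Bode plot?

Break frequencies occur at each pole and zero magnitude: 3.38 rad/s, 11 rad/s.
The highest is 11 rad/s.

11 rad/s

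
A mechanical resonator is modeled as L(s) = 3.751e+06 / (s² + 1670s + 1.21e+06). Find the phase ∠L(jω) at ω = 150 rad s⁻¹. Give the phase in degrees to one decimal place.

-11.9°

∠[(j150)² + 1670(j150) + 1.21e+06] = ∠[1.1875e+06 + j2.505e+05] = 11.91°
∠L(j150) = −11.91° = -11.91°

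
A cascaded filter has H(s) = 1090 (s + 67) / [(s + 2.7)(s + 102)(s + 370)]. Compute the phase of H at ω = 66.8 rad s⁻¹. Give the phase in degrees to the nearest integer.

-86°

∠(j66.8 + 67) = arctan(66.8/67) = 44.91°
∠(j66.8 + 2.7) = arctan(66.8/2.7) = 87.69°
∠(j66.8 + 102) = arctan(66.8/102) = 33.22°
∠(j66.8 + 370) = arctan(66.8/370) = 10.23°
∠H(j66.8) = 44.91° − (87.69° + 33.22° + 10.23°) = -86.23°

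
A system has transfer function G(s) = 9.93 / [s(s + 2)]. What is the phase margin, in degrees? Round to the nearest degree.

35°

Gain crossover: |G(jω)| = 1 at ω ≈ 2.85 rad/s.
∠G(j2.85) = −90° − arctan(2.85/2) ≈ -144.95°
PM = 180° + (-144.95°) = 35.05°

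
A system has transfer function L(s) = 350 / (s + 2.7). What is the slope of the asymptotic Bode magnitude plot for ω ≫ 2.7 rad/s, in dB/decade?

With 0 zeros and 1 pole, the high-frequency asymptotic slope is 20 × (0 − 1) = -20 dB/decade.

-20 dB/decade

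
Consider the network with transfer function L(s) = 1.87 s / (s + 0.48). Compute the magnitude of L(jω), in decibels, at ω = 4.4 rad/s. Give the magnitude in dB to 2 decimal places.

5.39 dB

|j4.4| = 4.4
|j4.4 + 0.48| = √(4.4² + 0.48²) = 4.426
|L(j4.4)| = 1.87 × 4.4 / 4.426 = 1.859
20 log₁₀(1.859) = 5.385 dB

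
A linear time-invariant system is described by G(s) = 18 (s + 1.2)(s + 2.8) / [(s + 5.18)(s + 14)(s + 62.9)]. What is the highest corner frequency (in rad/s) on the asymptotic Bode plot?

62.9 rad/s

Break frequencies occur at each pole and zero magnitude: 1.2 rad/s, 2.8 rad/s, 5.18 rad/s, 14 rad/s, 62.9 rad/s.
The highest is 62.9 rad/s.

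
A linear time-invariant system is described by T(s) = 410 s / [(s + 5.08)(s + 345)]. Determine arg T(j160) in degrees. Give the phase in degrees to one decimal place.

-23.1°

∠(j160) = 90.00°
∠(j160 + 5.08) = arctan(160/5.08) = 88.18°
∠(j160 + 345) = arctan(160/345) = 24.88°
∠T(j160) = 90.00° − (88.18° + 24.88°) = -23.06°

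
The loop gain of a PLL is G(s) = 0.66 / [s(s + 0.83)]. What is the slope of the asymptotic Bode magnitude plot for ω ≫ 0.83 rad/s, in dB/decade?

-40 dB/decade

With 0 zeros and 2 poles, the high-frequency asymptotic slope is 20 × (0 − 2) = -40 dB/decade.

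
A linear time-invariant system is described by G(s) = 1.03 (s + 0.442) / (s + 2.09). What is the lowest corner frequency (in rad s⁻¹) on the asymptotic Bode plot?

Break frequencies occur at each pole and zero magnitude: 0.442 rad s⁻¹, 2.09 rad s⁻¹.
The lowest is 0.442 rad s⁻¹.

0.442 rad s⁻¹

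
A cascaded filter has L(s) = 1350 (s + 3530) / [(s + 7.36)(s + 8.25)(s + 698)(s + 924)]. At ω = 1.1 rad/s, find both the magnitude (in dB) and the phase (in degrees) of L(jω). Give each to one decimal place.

|L| = -18.5 dB, ∠L = -16.2°

|j1.1 + 3530| = √(1.1² + 3530²) = 3530
|j1.1 + 7.36| = √(1.1² + 7.36²) = 7.442
|j1.1 + 8.25| = √(1.1² + 8.25²) = 8.323
|j1.1 + 698| = √(1.1² + 698²) = 698
|j1.1 + 924| = √(1.1² + 924²) = 924
|L(j1.1)| = 1350 × 3530 / (7.442 × 8.323 × 698 × 924) = 0.1193
20 log₁₀(0.1193) = -18.47 dB
∠(j1.1 + 3530) = arctan(1.1/3530) = 0.02°
∠(j1.1 + 7.36) = arctan(1.1/7.36) = 8.50°
∠(j1.1 + 8.25) = arctan(1.1/8.25) = 7.59°
∠(j1.1 + 698) = arctan(1.1/698) = 0.09°
∠(j1.1 + 924) = arctan(1.1/924) = 0.07°
∠L(j1.1) = 0.02° − (8.50° + 7.59° + 0.09° + 0.07°) = -16.24°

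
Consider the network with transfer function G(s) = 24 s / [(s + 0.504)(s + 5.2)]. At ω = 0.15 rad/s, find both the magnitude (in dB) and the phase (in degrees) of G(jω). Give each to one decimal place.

|j0.15| = 0.15
|j0.15 + 0.504| = √(0.15² + 0.504²) = 0.5258
|j0.15 + 5.2| = √(0.15² + 5.2²) = 5.202
|G(j0.15)| = 24 × 0.15 / (0.5258 × 5.202) = 1.316
20 log₁₀(1.316) = 2.39 dB
∠(j0.15) = 90.00°
∠(j0.15 + 0.504) = arctan(0.15/0.504) = 16.57°
∠(j0.15 + 5.2) = arctan(0.15/5.2) = 1.65°
∠G(j0.15) = 90.00° − (16.57° + 1.65°) = 71.77°

|G| = 2.4 dB, ∠G = 71.8°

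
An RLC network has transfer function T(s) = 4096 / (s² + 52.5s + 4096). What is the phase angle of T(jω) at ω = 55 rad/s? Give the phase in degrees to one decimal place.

∠[(j55)² + 52.5(j55) + 4096] = ∠[1071 + j2887.5] = 69.65°
∠T(j55) = −69.65° = -69.65°

-69.6 deg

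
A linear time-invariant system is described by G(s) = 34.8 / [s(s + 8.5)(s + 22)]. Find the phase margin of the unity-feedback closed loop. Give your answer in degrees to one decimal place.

88.3 deg

Gain crossover: |G(jω)| = 1 at ω ≈ 0.186 rad/s.
∠G(j0.186) = −90° − arctan(0.186/8.5) − arctan(0.186/22) ≈ -91.74°
PM = 180° + (-91.74°) = 88.26°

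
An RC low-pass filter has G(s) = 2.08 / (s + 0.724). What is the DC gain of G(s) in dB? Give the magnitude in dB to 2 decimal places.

G(0) = 2.08 / 0.724 = 2.8729
20 log₁₀(2.8729) = 9.166 dB

9.17 dB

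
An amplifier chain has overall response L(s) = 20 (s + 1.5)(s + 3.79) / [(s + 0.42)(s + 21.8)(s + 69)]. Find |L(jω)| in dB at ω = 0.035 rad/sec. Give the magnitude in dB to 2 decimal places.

|j0.035 + 1.5| = √(0.035² + 1.5²) = 1.5
|j0.035 + 3.79| = √(0.035² + 3.79²) = 3.79
|j0.035 + 0.42| = √(0.035² + 0.42²) = 0.4215
|j0.035 + 21.8| = √(0.035² + 21.8²) = 21.8
|j0.035 + 69| = √(0.035² + 69²) = 69
|L(j0.035)| = 20 × 1.5 × 3.79 / (0.4215 × 21.8 × 69) = 0.17941
20 log₁₀(0.17941) = -14.923 dB

-14.92 dB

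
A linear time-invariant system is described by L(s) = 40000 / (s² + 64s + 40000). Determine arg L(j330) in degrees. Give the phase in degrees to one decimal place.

-163.0°

∠[(j330)² + 64(j330) + 40000] = ∠[-68900 + j21120] = 162.96°
∠L(j330) = −162.96° = -162.96°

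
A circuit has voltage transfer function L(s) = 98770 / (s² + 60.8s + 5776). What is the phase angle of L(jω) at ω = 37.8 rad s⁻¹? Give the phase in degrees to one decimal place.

-27.9°

∠[(j37.8)² + 60.8(j37.8) + 5776] = ∠[4347.2 + j2298.2] = 27.86°
∠L(j37.8) = −27.86° = -27.86°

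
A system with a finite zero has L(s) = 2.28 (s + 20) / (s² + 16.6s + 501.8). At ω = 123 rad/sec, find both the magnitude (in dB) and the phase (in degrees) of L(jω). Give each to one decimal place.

|L| = -34.3 dB, ∠L = -91.3°

|j123 + 20| = √(123² + 20²) = 124.6
|(j123)² + 16.6(j123) + 501.8| = |-14627 + j2041.8| = 1.477e+04
|L(j123)| = 2.28 × 124.6 / 1.477e+04 = 0.019238
20 log₁₀(0.019238) = -34.32 dB
∠(j123 + 20) = arctan(123/20) = 80.76°
∠[(j123)² + 16.6(j123) + 501.8] = ∠[-14627 + j2041.8] = 172.05°
∠L(j123) = 80.76° − 172.05° = -91.29°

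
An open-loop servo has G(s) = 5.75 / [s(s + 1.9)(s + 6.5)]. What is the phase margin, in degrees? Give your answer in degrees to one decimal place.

72.6°

Gain crossover: |G(jω)| = 1 at ω ≈ 0.452 rad/s.
∠G(j0.452) = −90° − arctan(0.452/1.9) − arctan(0.452/6.5) ≈ -107.35°
PM = 180° + (-107.35°) = 72.65°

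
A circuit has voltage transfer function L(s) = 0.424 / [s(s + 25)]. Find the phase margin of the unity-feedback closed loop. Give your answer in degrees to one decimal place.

90.0°

Gain crossover: |L(jω)| = 1 at ω ≈ 0.017 rad/s.
∠L(j0.017) = −90° − arctan(0.017/25) ≈ -90.04°
PM = 180° + (-90.04°) = 89.96°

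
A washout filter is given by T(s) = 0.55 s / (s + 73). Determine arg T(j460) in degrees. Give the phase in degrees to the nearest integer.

9°

∠(j460) = 90.00°
∠(j460 + 73) = arctan(460/73) = 80.98°
∠T(j460) = 90.00° − 80.98° = 9.02°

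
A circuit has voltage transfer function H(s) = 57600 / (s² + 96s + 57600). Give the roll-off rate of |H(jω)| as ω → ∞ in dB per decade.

With 0 zeros and 2 poles, the high-frequency asymptotic slope is 20 × (0 − 2) = -40 dB/decade.

-40 dB/decade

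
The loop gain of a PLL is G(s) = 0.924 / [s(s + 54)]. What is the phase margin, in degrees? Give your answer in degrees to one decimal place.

90.0°

Gain crossover: |G(jω)| = 1 at ω ≈ 0.0171 rad/s.
∠G(j0.0171) = −90° − arctan(0.0171/54) ≈ -90.02°
PM = 180° + (-90.02°) = 89.98°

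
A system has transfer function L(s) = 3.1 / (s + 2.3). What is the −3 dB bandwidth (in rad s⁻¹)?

For a single-pole low-pass, the −3 dB point is at the pole: ω = 2.3 rad s⁻¹.

2.3 rad s⁻¹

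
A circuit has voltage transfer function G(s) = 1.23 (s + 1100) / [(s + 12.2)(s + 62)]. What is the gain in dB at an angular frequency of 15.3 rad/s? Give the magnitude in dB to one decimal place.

0.7 dB

|j15.3 + 1100| = √(15.3² + 1100²) = 1100
|j15.3 + 12.2| = √(15.3² + 12.2²) = 19.57
|j15.3 + 62| = √(15.3² + 62²) = 63.86
|G(j15.3)| = 1.23 × 1100 / (19.57 × 63.86) = 1.0828
20 log₁₀(1.0828) = 0.69 dB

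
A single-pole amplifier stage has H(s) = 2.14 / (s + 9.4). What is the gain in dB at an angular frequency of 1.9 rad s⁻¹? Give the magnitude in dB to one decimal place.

-13.0 dB

|j1.9 + 9.4| = √(1.9² + 9.4²) = 9.59
|H(j1.9)| = 2.14 / 9.59 = 0.22315
20 log₁₀(0.22315) = -13.03 dB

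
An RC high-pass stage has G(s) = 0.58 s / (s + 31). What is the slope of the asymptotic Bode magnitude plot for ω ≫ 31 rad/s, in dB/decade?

0 dB/decade

With 1 zero and 1 pole, the high-frequency asymptotic slope is 20 × (1 − 1) = 0 dB/decade.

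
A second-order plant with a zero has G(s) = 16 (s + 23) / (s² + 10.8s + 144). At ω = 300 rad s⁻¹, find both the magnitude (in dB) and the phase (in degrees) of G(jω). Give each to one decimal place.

|G| = -25.4 dB, ∠G = -92.3 deg

|j300 + 23| = √(300² + 23²) = 300.9
|(j300)² + 10.8(j300) + 144| = |-89856 + j3240| = 8.991e+04
|G(j300)| = 16 × 300.9 / 8.991e+04 = 0.053541
20 log₁₀(0.053541) = -25.43 dB
∠(j300 + 23) = arctan(300/23) = 85.62°
∠[(j300)² + 10.8(j300) + 144] = ∠[-89856 + j3240] = 177.93°
∠G(j300) = 85.62° − 177.93° = -92.32°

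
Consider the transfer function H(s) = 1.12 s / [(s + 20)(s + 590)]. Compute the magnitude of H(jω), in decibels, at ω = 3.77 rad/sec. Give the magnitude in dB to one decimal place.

-69.1 dB

|j3.77| = 3.77
|j3.77 + 20| = √(3.77² + 20²) = 20.35
|j3.77 + 590| = √(3.77² + 590²) = 590
|H(j3.77)| = 1.12 × 3.77 / (20.35 × 590) = 0.00035163
20 log₁₀(0.00035163) = -69.08 dB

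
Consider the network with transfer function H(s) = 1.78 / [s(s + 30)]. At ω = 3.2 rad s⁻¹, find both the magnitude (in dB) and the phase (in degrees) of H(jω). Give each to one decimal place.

|j3.2 + 30| = √(3.2² + 30²) = 30.17
|j3.2| = 3.2
|H(j3.2)| = 1.78 / (30.17 × 3.2) = 0.018437
20 log₁₀(0.018437) = -34.69 dB
∠(j3.2 + 30) = arctan(3.2/30) = 6.09°
∠(j3.2) = 90.00°
∠H(j3.2) = − (6.09° + 90.00°) = -96.09°

|H| = -34.7 dB, ∠H = -96.1°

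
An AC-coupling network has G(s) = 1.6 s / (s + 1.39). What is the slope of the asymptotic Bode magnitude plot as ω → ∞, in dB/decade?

With 1 zero and 1 pole, the high-frequency asymptotic slope is 20 × (1 − 1) = 0 dB/decade.

0 dB/decade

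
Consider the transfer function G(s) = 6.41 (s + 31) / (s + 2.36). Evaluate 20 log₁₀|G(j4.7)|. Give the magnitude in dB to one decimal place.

|j4.7 + 31| = √(4.7² + 31²) = 31.35
|j4.7 + 2.36| = √(4.7² + 2.36²) = 5.259
|G(j4.7)| = 6.41 × 31.35 / 5.259 = 38.215
20 log₁₀(38.215) = 31.64 dB

31.6 dB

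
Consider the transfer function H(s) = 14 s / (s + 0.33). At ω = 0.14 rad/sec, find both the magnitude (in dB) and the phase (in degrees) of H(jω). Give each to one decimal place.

|j0.14| = 0.14
|j0.14 + 0.33| = √(0.14² + 0.33²) = 0.3585
|H(j0.14)| = 14 × 0.14 / 0.3585 = 5.4677
20 log₁₀(5.4677) = 14.76 dB
∠(j0.14) = 90.00°
∠(j0.14 + 0.33) = arctan(0.14/0.33) = 22.99°
∠H(j0.14) = 90.00° − 22.99° = 67.01°

|H| = 14.8 dB, ∠H = 67.0 deg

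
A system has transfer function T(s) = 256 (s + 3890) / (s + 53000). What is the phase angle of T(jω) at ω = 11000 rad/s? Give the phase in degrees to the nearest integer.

59 deg

∠(j11000 + 3890) = arctan(11000/3890) = 70.52°
∠(j11000 + 53000) = arctan(11000/53000) = 11.73°
∠T(j11000) = 70.52° − 11.73° = 58.80°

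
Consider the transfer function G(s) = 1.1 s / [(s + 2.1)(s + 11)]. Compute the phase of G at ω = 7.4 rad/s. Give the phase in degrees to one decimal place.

-18.1°

∠(j7.4) = 90.00°
∠(j7.4 + 2.1) = arctan(7.4/2.1) = 74.16°
∠(j7.4 + 11) = arctan(7.4/11) = 33.93°
∠G(j7.4) = 90.00° − (74.16° + 33.93°) = -18.09°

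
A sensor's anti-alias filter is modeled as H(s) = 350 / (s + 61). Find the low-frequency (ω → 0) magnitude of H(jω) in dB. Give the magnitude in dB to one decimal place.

H(0) = 350 / 61 = 5.7377
20 log₁₀(5.7377) = 15.17 dB

15.2 dB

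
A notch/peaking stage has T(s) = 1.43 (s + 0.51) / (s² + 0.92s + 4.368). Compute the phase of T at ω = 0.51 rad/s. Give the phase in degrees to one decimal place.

∠(j0.51 + 0.51) = arctan(0.51/0.51) = 45.00°
∠[(j0.51)² + 0.92(j0.51) + 4.368] = ∠[4.1079 + j0.4692] = 6.52°
∠T(j0.51) = 45.00° − 6.52° = 38.48°

38.5°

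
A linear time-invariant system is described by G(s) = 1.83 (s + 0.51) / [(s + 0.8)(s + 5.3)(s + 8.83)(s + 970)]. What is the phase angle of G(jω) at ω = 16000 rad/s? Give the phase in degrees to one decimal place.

-266.5°

∠(j16000 + 0.51) = arctan(16000/0.51) = 90.00°
∠(j16000 + 0.8) = arctan(16000/0.8) = 90.00°
∠(j16000 + 5.3) = arctan(16000/5.3) = 89.98°
∠(j16000 + 8.83) = arctan(16000/8.83) = 89.97°
∠(j16000 + 970) = arctan(16000/970) = 86.53°
∠G(j16000) = 90.00° − (90.00° + 89.98° + 89.97° + 86.53°) = -266.48°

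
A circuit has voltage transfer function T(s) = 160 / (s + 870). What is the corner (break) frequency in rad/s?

870 rad/s

The single real pole at s = −870 gives a corner at ω = 870 rad/s.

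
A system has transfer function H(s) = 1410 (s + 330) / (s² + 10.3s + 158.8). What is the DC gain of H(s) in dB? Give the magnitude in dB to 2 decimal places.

H(0) = 1410 × 330 / 158.8 = 2930.1
20 log₁₀(2930.1) = 69.338 dB

69.34 dB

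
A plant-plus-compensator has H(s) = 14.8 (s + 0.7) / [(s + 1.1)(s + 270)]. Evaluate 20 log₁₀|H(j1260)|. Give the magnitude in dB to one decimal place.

|j1260 + 0.7| = √(1260² + 0.7²) = 1260
|j1260 + 1.1| = √(1260² + 1.1²) = 1260
|j1260 + 270| = √(1260² + 270²) = 1289
|H(j1260)| = 14.8 × 1260 / (1260 × 1289) = 0.011485
20 log₁₀(0.011485) = -38.80 dB

-38.8 dB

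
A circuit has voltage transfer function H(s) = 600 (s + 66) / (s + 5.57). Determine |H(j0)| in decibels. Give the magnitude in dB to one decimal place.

77.0 dB

H(0) = 600 × 66 / 5.57 = 7109.5
20 log₁₀(7109.5) = 77.04 dB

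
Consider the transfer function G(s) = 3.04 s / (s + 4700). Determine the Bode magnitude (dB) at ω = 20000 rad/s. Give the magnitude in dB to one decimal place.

9.4 dB

|j20000| = 2e+04
|j20000 + 4700| = √(20000² + 4700²) = 2.054e+04
|G(j20000)| = 3.04 × 2e+04 / 2.054e+04 = 2.9594
20 log₁₀(2.9594) = 9.42 dB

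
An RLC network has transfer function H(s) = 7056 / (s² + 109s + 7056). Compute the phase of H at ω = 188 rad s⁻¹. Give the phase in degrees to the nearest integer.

-144°

∠[(j188)² + 109(j188) + 7056] = ∠[-28288 + j20492] = 144.08°
∠H(j188) = −144.08° = -144.08°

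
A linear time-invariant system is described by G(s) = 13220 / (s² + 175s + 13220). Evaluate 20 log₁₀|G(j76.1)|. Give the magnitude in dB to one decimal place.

-1.2 dB

|(j76.1)² + 175(j76.1) + 13220| = |7428.8 + j13317| = 1.525e+04
|G(j76.1)| = 13220 / 1.525e+04 = 0.86692
20 log₁₀(0.86692) = -1.24 dB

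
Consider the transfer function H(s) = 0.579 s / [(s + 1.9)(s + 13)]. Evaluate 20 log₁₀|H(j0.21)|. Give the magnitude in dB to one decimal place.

-46.2 dB

|j0.21| = 0.21
|j0.21 + 1.9| = √(0.21² + 1.9²) = 1.912
|j0.21 + 13| = √(0.21² + 13²) = 13
|H(j0.21)| = 0.579 × 0.21 / (1.912 × 13) = 0.0048922
20 log₁₀(0.0048922) = -46.21 dB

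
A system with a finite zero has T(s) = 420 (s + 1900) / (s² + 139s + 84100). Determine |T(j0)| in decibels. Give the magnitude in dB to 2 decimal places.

T(0) = 420 × 1900 / 84100 = 9.4887
20 log₁₀(9.4887) = 19.544 dB

19.54 dB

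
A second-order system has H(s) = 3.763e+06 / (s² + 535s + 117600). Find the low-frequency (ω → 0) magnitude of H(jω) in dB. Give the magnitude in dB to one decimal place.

H(0) = 3.763e+06 / 117600 = 31.998
20 log₁₀(31.998) = 30.10 dB

30.1 dB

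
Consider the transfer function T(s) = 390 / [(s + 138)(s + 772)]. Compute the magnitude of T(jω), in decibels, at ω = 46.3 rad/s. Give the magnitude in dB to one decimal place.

|j46.3 + 138| = √(46.3² + 138²) = 145.6
|j46.3 + 772| = √(46.3² + 772²) = 773.4
|T(j46.3)| = 390 / (145.6 × 773.4) = 0.0034644
20 log₁₀(0.0034644) = -49.21 dB

-49.2 dB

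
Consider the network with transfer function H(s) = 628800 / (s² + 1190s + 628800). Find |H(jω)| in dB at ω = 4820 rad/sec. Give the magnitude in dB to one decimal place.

-31.4 dB

|(j4820)² + 1190(j4820) + 628800| = |-2.2604e+07 + j5.7358e+06| = 2.332e+07
|H(j4820)| = 628800 / 2.332e+07 = 0.026964
20 log₁₀(0.026964) = -31.38 dB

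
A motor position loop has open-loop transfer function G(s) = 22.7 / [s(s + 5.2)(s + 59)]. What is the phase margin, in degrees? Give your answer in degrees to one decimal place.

Gain crossover: |G(jω)| = 1 at ω ≈ 0.074 rad/s.
∠G(j0.074) = −90° − arctan(0.074/5.2) − arctan(0.074/59) ≈ -90.89°
PM = 180° + (-90.89°) = 89.11°

89.1 deg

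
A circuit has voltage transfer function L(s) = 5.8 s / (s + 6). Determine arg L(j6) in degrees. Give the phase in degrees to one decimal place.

45.0 deg

∠(j6) = 90.00°
∠(j6 + 6) = arctan(6/6) = 45.00°
∠L(j6) = 90.00° − 45.00° = 45.00°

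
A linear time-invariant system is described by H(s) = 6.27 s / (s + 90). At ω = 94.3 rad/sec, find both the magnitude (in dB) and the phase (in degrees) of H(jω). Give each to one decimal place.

|H| = 13.1 dB, ∠H = 43.7°

|j94.3| = 94.3
|j94.3 + 90| = √(94.3² + 90²) = 130.4
|H(j94.3)| = 6.27 × 94.3 / 130.4 = 4.5358
20 log₁₀(4.5358) = 13.13 dB
∠(j94.3) = 90.00°
∠(j94.3 + 90) = arctan(94.3/90) = 46.34°
∠H(j94.3) = 90.00° − 46.34° = 43.66°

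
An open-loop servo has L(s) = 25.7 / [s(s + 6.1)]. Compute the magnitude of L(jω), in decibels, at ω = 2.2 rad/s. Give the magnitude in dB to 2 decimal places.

5.11 dB

|j2.2 + 6.1| = √(2.2² + 6.1²) = 6.485
|j2.2| = 2.2
|L(j2.2)| = 25.7 / (6.485 × 2.2) = 1.8015
20 log₁₀(1.8015) = 5.113 dB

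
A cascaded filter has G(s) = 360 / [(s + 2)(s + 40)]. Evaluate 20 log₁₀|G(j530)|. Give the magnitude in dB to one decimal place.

-57.9 dB

|j530 + 2| = √(530² + 2²) = 530
|j530 + 40| = √(530² + 40²) = 531.5
|G(j530)| = 360 / (530 × 531.5) = 0.001278
20 log₁₀(0.001278) = -57.87 dB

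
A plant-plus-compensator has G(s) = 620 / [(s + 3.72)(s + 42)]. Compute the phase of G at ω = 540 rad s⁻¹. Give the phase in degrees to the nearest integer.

∠(j540 + 3.72) = arctan(540/3.72) = 89.61°
∠(j540 + 42) = arctan(540/42) = 85.55°
∠G(j540) = − (89.61° + 85.55°) = -175.16°

-175°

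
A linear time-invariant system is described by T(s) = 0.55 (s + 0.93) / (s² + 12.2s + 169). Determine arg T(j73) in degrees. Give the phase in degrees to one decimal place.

∠(j73 + 0.93) = arctan(73/0.93) = 89.27°
∠[(j73)² + 12.2(j73) + 169] = ∠[-5160 + j890.6] = 170.21°
∠T(j73) = 89.27° − 170.21° = -80.94°

-80.9°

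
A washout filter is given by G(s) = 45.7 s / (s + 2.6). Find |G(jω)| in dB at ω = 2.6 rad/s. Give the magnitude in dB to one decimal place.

30.2 dB

|j2.6| = 2.6
|j2.6 + 2.6| = √(2.6² + 2.6²) = 3.677
|G(j2.6)| = 45.7 × 2.6 / 3.677 = 32.315
20 log₁₀(32.315) = 30.19 dB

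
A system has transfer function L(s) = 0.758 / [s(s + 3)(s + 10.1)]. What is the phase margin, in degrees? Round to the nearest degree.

Gain crossover: |L(jω)| = 1 at ω ≈ 0.025 rad/s.
∠L(j0.025) = −90° − arctan(0.025/3) − arctan(0.025/10.1) ≈ -90.62°
PM = 180° + (-90.62°) = 89.38°

89°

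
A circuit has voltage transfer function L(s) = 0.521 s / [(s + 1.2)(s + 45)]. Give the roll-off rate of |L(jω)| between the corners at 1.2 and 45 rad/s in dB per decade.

0 dB/decade

In this band the factors already past their corner are: 1 differentiator zero, pole at 1.2; net slope = 0 dB/decade.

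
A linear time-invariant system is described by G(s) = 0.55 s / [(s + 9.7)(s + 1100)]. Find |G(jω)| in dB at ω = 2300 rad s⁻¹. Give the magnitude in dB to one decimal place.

|j2300| = 2300
|j2300 + 9.7| = √(2300² + 9.7²) = 2300
|j2300 + 1100| = √(2300² + 1100²) = 2550
|G(j2300)| = 0.55 × 2300 / (2300 × 2550) = 0.00021573
20 log₁₀(0.00021573) = -73.32 dB

-73.3 dB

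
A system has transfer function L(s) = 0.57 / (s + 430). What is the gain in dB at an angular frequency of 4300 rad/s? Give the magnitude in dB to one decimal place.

-77.6 dB

|j4300 + 430| = √(4300² + 430²) = 4321
|L(j4300)| = 0.57 / 4321 = 0.0001319
20 log₁₀(0.0001319) = -77.60 dB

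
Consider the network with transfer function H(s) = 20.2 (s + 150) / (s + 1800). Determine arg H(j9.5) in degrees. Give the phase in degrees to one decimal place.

3.3°

∠(j9.5 + 150) = arctan(9.5/150) = 3.62°
∠(j9.5 + 1800) = arctan(9.5/1800) = 0.30°
∠H(j9.5) = 3.62° − 0.30° = 3.32°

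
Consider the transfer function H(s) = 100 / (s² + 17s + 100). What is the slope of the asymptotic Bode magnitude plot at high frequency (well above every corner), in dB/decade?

With 0 zeros and 2 poles, the high-frequency asymptotic slope is 20 × (0 − 2) = -40 dB/decade.

-40 dB/decade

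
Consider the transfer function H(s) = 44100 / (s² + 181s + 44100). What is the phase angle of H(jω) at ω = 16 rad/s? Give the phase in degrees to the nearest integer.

-4°

∠[(j16)² + 181(j16) + 44100] = ∠[43844 + j2896] = 3.78°
∠H(j16) = −3.78° = -3.78°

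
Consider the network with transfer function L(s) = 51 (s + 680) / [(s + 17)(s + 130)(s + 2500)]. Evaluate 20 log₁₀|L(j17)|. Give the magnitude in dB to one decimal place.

|j17 + 680| = √(17² + 680²) = 680.2
|j17 + 17| = √(17² + 17²) = 24.04
|j17 + 130| = √(17² + 130²) = 131.1
|j17 + 2500| = √(17² + 2500²) = 2500
|L(j17)| = 51 × 680.2 / (24.04 × 131.1 × 2500) = 0.0044023
20 log₁₀(0.0044023) = -47.13 dB

-47.1 dB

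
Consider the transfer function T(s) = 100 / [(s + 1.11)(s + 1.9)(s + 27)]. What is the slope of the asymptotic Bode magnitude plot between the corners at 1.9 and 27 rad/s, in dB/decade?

In this band the factors already past their corner are: pole at 1.11, pole at 1.9; net slope = -40 dB/decade.

-40 dB/decade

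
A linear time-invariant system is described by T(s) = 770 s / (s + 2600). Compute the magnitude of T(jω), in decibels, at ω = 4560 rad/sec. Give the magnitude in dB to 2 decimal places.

56.51 dB

|j4560| = 4560
|j4560 + 2600| = √(4560² + 2600²) = 5249
|T(j4560)| = 770 × 4560 / 5249 = 668.91
20 log₁₀(668.91) = 56.507 dB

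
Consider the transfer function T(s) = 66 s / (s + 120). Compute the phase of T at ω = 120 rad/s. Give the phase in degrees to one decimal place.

45.0°

∠(j120) = 90.00°
∠(j120 + 120) = arctan(120/120) = 45.00°
∠T(j120) = 90.00° − 45.00° = 45.00°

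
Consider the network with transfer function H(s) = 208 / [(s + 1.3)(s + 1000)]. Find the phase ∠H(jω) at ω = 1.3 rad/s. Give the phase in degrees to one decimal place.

-45.1°

∠(j1.3 + 1.3) = arctan(1.3/1.3) = 45.00°
∠(j1.3 + 1000) = arctan(1.3/1000) = 0.07°
∠H(j1.3) = − (45.00° + 0.07°) = -45.07°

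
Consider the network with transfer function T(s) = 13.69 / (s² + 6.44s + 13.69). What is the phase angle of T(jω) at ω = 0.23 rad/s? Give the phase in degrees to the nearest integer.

∠[(j0.23)² + 6.44(j0.23) + 13.69] = ∠[13.637 + j1.4812] = 6.20°
∠T(j0.23) = −6.20° = -6.20°

-6°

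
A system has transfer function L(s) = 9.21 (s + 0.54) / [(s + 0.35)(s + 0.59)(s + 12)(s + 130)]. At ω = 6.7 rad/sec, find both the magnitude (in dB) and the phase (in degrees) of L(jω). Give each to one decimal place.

|L| = -62.3 dB, ∠L = -118.7°

|j6.7 + 0.54| = √(6.7² + 0.54²) = 6.722
|j6.7 + 0.35| = √(6.7² + 0.35²) = 6.709
|j6.7 + 0.59| = √(6.7² + 0.59²) = 6.726
|j6.7 + 12| = √(6.7² + 12²) = 13.74
|j6.7 + 130| = √(6.7² + 130²) = 130.2
|L(j6.7)| = 9.21 × 6.722 / (6.709 × 6.726 × 13.74 × 130.2) = 0.00076683
20 log₁₀(0.00076683) = -62.31 dB
∠(j6.7 + 0.54) = arctan(6.7/0.54) = 85.39°
∠(j6.7 + 0.35) = arctan(6.7/0.35) = 87.01°
∠(j6.7 + 0.59) = arctan(6.7/0.59) = 84.97°
∠(j6.7 + 12) = arctan(6.7/12) = 29.18°
∠(j6.7 + 130) = arctan(6.7/130) = 2.95°
∠L(j6.7) = 85.39° − (87.01° + 84.97° + 29.18° + 2.95°) = -118.71°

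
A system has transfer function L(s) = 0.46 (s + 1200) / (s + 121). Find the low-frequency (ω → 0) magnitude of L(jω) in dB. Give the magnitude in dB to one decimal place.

L(0) = 0.46 × 1200 / 121 = 4.562
20 log₁₀(4.562) = 13.18 dB

13.2 dB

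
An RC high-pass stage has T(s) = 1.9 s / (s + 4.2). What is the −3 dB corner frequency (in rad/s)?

For a single-pole high-pass, the −3 dB point is at the pole: ω = 4.2 rad/s.

4.2 rad/s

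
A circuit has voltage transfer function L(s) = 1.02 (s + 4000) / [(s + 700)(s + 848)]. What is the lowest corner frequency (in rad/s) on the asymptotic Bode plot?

Break frequencies occur at each pole and zero magnitude: 700 rad/s, 848 rad/s, 4000 rad/s.
The lowest is 700 rad/s.

700 rad/s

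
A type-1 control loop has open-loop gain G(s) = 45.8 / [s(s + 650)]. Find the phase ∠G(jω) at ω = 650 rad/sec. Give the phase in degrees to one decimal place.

-135.0°

∠(j650 + 650) = arctan(650/650) = 45.00°
∠(j650) = 90.00°
∠G(j650) = − (45.00° + 90.00°) = -135.00°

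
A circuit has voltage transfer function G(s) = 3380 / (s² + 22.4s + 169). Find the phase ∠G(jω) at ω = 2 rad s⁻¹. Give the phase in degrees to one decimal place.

-15.2°

∠[(j2)² + 22.4(j2) + 169] = ∠[165 + j44.8] = 15.19°
∠G(j2) = −15.19° = -15.19°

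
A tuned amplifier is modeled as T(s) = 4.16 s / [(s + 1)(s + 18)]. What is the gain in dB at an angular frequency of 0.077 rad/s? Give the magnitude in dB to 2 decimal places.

-35.02 dB

|j0.077| = 0.077
|j0.077 + 1| = √(0.077² + 1²) = 1.003
|j0.077 + 18| = √(0.077² + 18²) = 18
|T(j0.077)| = 4.16 × 0.077 / (1.003 × 18) = 0.017743
20 log₁₀(0.017743) = -35.020 dB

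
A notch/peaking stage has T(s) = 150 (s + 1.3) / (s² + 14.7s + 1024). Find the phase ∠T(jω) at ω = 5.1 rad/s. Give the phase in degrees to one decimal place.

71.4°

∠(j5.1 + 1.3) = arctan(5.1/1.3) = 75.70°
∠[(j5.1)² + 14.7(j5.1) + 1024] = ∠[997.99 + j74.97] = 4.30°
∠T(j5.1) = 75.70° − 4.30° = 71.40°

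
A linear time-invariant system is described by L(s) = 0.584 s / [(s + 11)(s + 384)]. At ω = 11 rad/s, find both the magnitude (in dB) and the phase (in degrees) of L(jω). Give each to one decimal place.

|L| = -59.4 dB, ∠L = 43.4 deg

|j11| = 11
|j11 + 11| = √(11² + 11²) = 15.56
|j11 + 384| = √(11² + 384²) = 384.2
|L(j11)| = 0.584 × 11 / (15.56 × 384.2) = 0.001075
20 log₁₀(0.001075) = -59.37 dB
∠(j11) = 90.00°
∠(j11 + 11) = arctan(11/11) = 45.00°
∠(j11 + 384) = arctan(11/384) = 1.64°
∠L(j11) = 90.00° − (45.00° + 1.64°) = 43.36°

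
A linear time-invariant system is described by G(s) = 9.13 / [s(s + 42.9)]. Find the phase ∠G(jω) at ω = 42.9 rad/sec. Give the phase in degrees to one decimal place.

∠(j42.9 + 42.9) = arctan(42.9/42.9) = 45.00°
∠(j42.9) = 90.00°
∠G(j42.9) = − (45.00° + 90.00°) = -135.00°

-135.0 deg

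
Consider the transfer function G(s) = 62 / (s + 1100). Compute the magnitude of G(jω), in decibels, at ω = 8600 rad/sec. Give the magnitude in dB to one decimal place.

-42.9 dB

|j8600 + 1100| = √(8600² + 1100²) = 8670
|G(j8600)| = 62 / 8670 = 0.007151
20 log₁₀(0.007151) = -42.91 dB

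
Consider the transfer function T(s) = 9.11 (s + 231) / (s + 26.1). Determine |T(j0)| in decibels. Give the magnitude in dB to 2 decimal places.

38.13 dB

T(0) = 9.11 × 231 / 26.1 = 80.629
20 log₁₀(80.629) = 38.130 dB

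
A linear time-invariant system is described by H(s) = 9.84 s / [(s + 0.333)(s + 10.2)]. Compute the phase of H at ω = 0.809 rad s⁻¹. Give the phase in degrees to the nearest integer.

18°

∠(j0.809) = 90.00°
∠(j0.809 + 0.333) = arctan(0.809/0.333) = 67.63°
∠(j0.809 + 10.2) = arctan(0.809/10.2) = 4.53°
∠H(j0.809) = 90.00° − (67.63° + 4.53°) = 17.84°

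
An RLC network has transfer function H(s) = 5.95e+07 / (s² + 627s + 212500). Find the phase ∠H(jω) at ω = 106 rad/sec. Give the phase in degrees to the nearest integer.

-18°

∠[(j106)² + 627(j106) + 212500] = ∠[2.0126e+05 + j66462] = 18.27°
∠H(j106) = −18.27° = -18.27°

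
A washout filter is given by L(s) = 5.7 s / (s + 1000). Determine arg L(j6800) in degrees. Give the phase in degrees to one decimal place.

8.4°

∠(j6800) = 90.00°
∠(j6800 + 1000) = arctan(6800/1000) = 81.63°
∠L(j6800) = 90.00° − 81.63° = 8.37°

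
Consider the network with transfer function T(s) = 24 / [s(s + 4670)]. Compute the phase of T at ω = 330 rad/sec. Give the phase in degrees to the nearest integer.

∠(j330 + 4670) = arctan(330/4670) = 4.04°
∠(j330) = 90.00°
∠T(j330) = − (4.04° + 90.00°) = -94.04°

-94°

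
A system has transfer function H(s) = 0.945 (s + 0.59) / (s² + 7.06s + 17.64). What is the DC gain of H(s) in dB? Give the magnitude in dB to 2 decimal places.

-30.00 dB

H(0) = 0.945 × 0.59 / 17.64 = 0.031607
20 log₁₀(0.031607) = -30.004 dB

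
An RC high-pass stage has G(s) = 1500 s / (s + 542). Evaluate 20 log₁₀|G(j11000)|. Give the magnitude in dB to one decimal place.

|j11000| = 1.1e+04
|j11000 + 542| = √(11000² + 542²) = 1.101e+04
|G(j11000)| = 1500 × 1.1e+04 / 1.101e+04 = 1498.2
20 log₁₀(1498.2) = 63.51 dB

63.5 dB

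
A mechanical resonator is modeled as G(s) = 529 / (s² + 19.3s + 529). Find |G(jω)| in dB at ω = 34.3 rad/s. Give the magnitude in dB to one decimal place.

|(j34.3)² + 19.3(j34.3) + 529| = |-647.49 + j661.99| = 926
|G(j34.3)| = 529 / 926 = 0.57127
20 log₁₀(0.57127) = -4.86 dB

-4.9 dB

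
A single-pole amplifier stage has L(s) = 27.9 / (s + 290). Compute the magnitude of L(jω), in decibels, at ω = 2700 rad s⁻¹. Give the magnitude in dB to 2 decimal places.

|j2700 + 290| = √(2700² + 290²) = 2716
|L(j2700)| = 27.9 / 2716 = 0.010274
20 log₁₀(0.010274) = -39.765 dB

-39.77 dB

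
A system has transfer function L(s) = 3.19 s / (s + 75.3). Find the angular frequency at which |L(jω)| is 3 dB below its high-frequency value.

75.3 rad/s

For a single-pole high-pass, the −3 dB point is at the pole: ω = 75.3 rad/s.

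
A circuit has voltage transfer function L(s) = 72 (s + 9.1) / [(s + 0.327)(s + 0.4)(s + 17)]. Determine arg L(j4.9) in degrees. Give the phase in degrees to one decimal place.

-159.3°

∠(j4.9 + 9.1) = arctan(4.9/9.1) = 28.30°
∠(j4.9 + 0.327) = arctan(4.9/0.327) = 86.18°
∠(j4.9 + 0.4) = arctan(4.9/0.4) = 85.33°
∠(j4.9 + 17) = arctan(4.9/17) = 16.08°
∠L(j4.9) = 28.30° − (86.18° + 85.33° + 16.08°) = -159.29°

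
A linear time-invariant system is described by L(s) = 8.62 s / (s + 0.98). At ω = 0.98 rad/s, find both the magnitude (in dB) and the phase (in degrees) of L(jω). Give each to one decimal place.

|j0.98| = 0.98
|j0.98 + 0.98| = √(0.98² + 0.98²) = 1.386
|L(j0.98)| = 8.62 × 0.98 / 1.386 = 6.0953
20 log₁₀(6.0953) = 15.70 dB
∠(j0.98) = 90.00°
∠(j0.98 + 0.98) = arctan(0.98/0.98) = 45.00°
∠L(j0.98) = 90.00° − 45.00° = 45.00°

|L| = 15.7 dB, ∠L = 45.0°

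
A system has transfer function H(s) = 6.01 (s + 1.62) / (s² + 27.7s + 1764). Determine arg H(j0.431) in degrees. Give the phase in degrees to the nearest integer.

∠(j0.431 + 1.62) = arctan(0.431/1.62) = 14.90°
∠[(j0.431)² + 27.7(j0.431) + 1764] = ∠[1763.8 + j11.939] = 0.39°
∠H(j0.431) = 14.90° − 0.39° = 14.51°

15°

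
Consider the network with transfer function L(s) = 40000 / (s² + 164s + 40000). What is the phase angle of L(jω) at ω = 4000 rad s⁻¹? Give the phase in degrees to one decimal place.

-177.6°

∠[(j4000)² + 164(j4000) + 40000] = ∠[-1.596e+07 + j6.56e+05] = 177.65°
∠L(j4000) = −177.65° = -177.65°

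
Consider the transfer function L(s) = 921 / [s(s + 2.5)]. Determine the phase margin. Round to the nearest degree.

Gain crossover: |L(jω)| = 1 at ω ≈ 30.3 rad/s.
∠L(j30.3) = −90° − arctan(30.3/2.5) ≈ -175.28°
PM = 180° + (-175.28°) = 4.72°

5°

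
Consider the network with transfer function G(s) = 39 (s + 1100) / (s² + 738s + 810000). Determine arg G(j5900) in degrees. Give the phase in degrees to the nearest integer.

-93 deg

∠(j5900 + 1100) = arctan(5900/1100) = 79.44°
∠[(j5900)² + 738(j5900) + 810000] = ∠[-3.4e+07 + j4.3542e+06] = 172.70°
∠G(j5900) = 79.44° − 172.70° = -93.26°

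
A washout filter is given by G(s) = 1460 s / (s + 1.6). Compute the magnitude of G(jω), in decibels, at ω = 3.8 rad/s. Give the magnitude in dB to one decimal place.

62.6 dB

|j3.8| = 3.8
|j3.8 + 1.6| = √(3.8² + 1.6²) = 4.123
|G(j3.8)| = 1460 × 3.8 / 4.123 = 1345.6
20 log₁₀(1345.6) = 62.58 dB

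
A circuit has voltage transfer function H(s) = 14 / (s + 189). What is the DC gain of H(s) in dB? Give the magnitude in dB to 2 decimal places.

H(0) = 14 / 189 = 0.074074
20 log₁₀(0.074074) = -22.607 dB

-22.61 dB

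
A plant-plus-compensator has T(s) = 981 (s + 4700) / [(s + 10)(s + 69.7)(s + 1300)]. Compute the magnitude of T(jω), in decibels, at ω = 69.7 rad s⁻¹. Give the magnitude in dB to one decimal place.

-5.8 dB

|j69.7 + 4700| = √(69.7² + 4700²) = 4701
|j69.7 + 10| = √(69.7² + 10²) = 70.41
|j69.7 + 69.7| = √(69.7² + 69.7²) = 98.57
|j69.7 + 1300| = √(69.7² + 1300²) = 1302
|T(j69.7)| = 981 × 4701 / (70.41 × 98.57 × 1302) = 0.51032
20 log₁₀(0.51032) = -5.84 dB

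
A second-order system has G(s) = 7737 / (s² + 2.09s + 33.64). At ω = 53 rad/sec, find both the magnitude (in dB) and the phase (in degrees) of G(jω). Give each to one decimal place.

|G| = 8.9 dB, ∠G = -177.7°

|(j53)² + 2.09(j53) + 33.64| = |-2775.4 + j110.77| = 2778
|G(j53)| = 7737 / 2778 = 2.7855
20 log₁₀(2.7855) = 8.90 dB
∠[(j53)² + 2.09(j53) + 33.64] = ∠[-2775.4 + j110.77] = 177.71°
∠G(j53) = −177.71° = -177.71°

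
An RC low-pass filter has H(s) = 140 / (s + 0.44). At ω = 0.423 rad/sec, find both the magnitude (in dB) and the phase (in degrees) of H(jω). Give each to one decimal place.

|H| = 47.2 dB, ∠H = -43.9°

|j0.423 + 0.44| = √(0.423² + 0.44²) = 0.6104
|H(j0.423)| = 140 / 0.6104 = 229.38
20 log₁₀(229.38) = 47.21 dB
∠(j0.423 + 0.44) = arctan(0.423/0.44) = 43.87°
∠H(j0.423) = −43.87° = -43.87°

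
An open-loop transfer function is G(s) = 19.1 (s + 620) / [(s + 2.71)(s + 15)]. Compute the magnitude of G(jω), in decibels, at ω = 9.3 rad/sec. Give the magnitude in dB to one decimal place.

|j9.3 + 620| = √(9.3² + 620²) = 620.1
|j9.3 + 2.71| = √(9.3² + 2.71²) = 9.687
|j9.3 + 15| = √(9.3² + 15²) = 17.65
|G(j9.3)| = 19.1 × 620.1 / (9.687 × 17.65) = 69.274
20 log₁₀(69.274) = 36.81 dB

36.8 dB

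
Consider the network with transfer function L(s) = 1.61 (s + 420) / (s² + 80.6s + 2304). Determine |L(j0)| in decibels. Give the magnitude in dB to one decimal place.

-10.6 dB

L(0) = 1.61 × 420 / 2304 = 0.29349
20 log₁₀(0.29349) = -10.65 dB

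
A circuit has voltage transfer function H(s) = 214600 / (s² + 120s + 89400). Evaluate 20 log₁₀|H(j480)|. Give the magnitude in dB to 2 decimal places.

|(j480)² + 120(j480) + 89400| = |-1.41e+05 + j57600| = 1.523e+05
|H(j480)| = 214600 / 1.523e+05 = 1.409
20 log₁₀(1.409) = 2.978 dB

2.98 dB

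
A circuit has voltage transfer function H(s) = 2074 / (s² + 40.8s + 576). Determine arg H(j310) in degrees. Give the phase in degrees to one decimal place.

-172.5°

∠[(j310)² + 40.8(j310) + 576] = ∠[-95524 + j12648] = 172.46°
∠H(j310) = −172.46° = -172.46°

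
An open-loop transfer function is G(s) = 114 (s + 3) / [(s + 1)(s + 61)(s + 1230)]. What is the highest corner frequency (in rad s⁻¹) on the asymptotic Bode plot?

Break frequencies occur at each pole and zero magnitude: 1 rad s⁻¹, 3 rad s⁻¹, 61 rad s⁻¹, 1230 rad s⁻¹.
The highest is 1230 rad s⁻¹.

1230 rad s⁻¹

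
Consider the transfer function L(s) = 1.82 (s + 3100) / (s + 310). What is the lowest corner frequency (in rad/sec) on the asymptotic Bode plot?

310 rad/sec

Break frequencies occur at each pole and zero magnitude: 310 rad/sec, 3100 rad/sec.
The lowest is 310 rad/sec.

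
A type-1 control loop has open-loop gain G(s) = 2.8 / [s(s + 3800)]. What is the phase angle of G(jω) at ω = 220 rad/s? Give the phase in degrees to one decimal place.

∠(j220 + 3800) = arctan(220/3800) = 3.31°
∠(j220) = 90.00°
∠G(j220) = − (3.31° + 90.00°) = -93.31°

-93.3°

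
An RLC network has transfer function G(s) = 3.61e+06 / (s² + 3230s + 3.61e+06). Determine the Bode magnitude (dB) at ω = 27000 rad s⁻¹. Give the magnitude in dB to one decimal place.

-46.1 dB

|(j27000)² + 3230(j27000) + 3.61e+06| = |-7.2539e+08 + j8.721e+07| = 7.306e+08
|G(j27000)| = 3.61e+06 / 7.306e+08 = 0.0049411
20 log₁₀(0.0049411) = -46.12 dB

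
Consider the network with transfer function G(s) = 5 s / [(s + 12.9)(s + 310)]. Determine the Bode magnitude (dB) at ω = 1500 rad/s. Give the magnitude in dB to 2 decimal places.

-49.72 dB

|j1500| = 1500
|j1500 + 12.9| = √(1500² + 12.9²) = 1500
|j1500 + 310| = √(1500² + 310²) = 1532
|G(j1500)| = 5 × 1500 / (1500 × 1532) = 0.0032642
20 log₁₀(0.0032642) = -49.724 dB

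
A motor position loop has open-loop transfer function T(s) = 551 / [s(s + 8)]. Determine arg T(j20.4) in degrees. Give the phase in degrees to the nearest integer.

∠(j20.4 + 8) = arctan(20.4/8) = 68.59°
∠(j20.4) = 90.00°
∠T(j20.4) = − (68.59° + 90.00°) = -158.59°

-159°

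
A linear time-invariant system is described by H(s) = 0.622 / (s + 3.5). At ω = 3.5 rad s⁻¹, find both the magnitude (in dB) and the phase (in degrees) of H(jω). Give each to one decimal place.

|H| = -18.0 dB, ∠H = -45.0 deg

|j3.5 + 3.5| = √(3.5² + 3.5²) = 4.95
|H(j3.5)| = 0.622 / 4.95 = 0.12566
20 log₁₀(0.12566) = -18.02 dB
∠(j3.5 + 3.5) = arctan(3.5/3.5) = 45.00°
∠H(j3.5) = −45.00° = -45.00°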